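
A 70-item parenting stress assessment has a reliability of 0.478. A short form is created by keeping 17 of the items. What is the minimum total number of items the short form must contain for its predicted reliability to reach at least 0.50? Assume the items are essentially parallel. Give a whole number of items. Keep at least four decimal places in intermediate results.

77

Short-form reliability: n = 17/70 = 0.2429; r_17 = n·r/(1+(n−1)r) ≈ 0.1820
Length factor from the short form to reach 0.50: n' = 0.50(1 − 0.1820) / [0.1820(1 − 0.50)] ≈ 4.4945
Items = 4.4945 × 17 ≈ 76.41 → 77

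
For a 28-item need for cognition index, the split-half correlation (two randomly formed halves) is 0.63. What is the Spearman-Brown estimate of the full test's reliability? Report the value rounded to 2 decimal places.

Apply the Spearman-Brown correction with n = 2:
r_full = 2r_hh / (1 + r_hh) = 2 × 0.63 / (1 + 0.63)
       = 1.2600 / 1.6300 = 0.7730

0.77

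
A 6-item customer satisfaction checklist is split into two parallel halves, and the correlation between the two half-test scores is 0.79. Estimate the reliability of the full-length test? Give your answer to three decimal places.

0.883

Apply the Spearman-Brown correction with n = 2:
r_full = 2(0.79) / (1 + 0.79)
r_full = 1.5800 / 1.7900 ≈ 0.8827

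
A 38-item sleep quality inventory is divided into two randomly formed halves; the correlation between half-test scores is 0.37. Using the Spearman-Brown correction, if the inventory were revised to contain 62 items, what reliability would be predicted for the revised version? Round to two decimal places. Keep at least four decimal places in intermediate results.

0.66

Full-test reliability from the split-half r: r_full = 2(0.37)/(1 + 0.37) = 0.5401
Length factor from 38 to 62 items: n = 62/38 = 1.6316
r_new = n·r_full / (1 + (n − 1)·r_full) = 0.8812 / 1.3411 ≈ 0.6571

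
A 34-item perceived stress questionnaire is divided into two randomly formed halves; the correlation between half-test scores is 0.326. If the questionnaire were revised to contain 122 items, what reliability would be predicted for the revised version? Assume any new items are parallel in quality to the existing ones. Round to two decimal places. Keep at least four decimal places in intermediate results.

Full-test reliability from the split-half r: r_full = 2(0.326)/(1 + 0.326) = 0.4917
Then adjust to 122 items: n = 122/34 = 3.5882
r_new = n·r_full / (1 + (n − 1)·r_full) = 1.7643 / 2.2726 ≈ 0.7763

0.78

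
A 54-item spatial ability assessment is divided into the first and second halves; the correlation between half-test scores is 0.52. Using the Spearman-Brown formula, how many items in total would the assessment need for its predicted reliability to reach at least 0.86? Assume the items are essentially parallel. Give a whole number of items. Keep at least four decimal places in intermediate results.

154

r_full = 2(0.52)/(1 + 0.52) = 0.6842
n = r_tgt(1 − r_full) / [r_full(1 − r_tgt)] = 0.86 × 0.3158 / (0.6842 × 0.14) ≈ 2.8353
Required items = 2.8353 × 54 = 153.11, so 154 items.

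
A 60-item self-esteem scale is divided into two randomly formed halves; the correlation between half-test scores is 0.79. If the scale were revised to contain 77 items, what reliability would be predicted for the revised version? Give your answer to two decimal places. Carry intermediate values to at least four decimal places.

0.91

First correct the split-half correlation to full-test reliability: r_full = 2 × 0.79 / (1 + 0.79) ≈ 0.8827
Length factor from 60 to 77 items: n = 77/60 = 1.2833
r_new = n·r_full / (1 + (n − 1)·r_full) = 1.1328 / 1.2501 ≈ 0.9062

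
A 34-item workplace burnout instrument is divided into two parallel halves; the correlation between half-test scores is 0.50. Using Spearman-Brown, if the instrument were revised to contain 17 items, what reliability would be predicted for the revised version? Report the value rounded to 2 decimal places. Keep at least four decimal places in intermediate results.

Full-test reliability from the split-half r: r_full = 2(0.50)/(1 + 0.50) = 0.6667
Then adjust to 17 items: n = 17/34 = 0.5000
r_new = n·r_full / (1 + (n − 1)·r_full) = 0.3333 / 0.6666 ≈ 0.5000

0.50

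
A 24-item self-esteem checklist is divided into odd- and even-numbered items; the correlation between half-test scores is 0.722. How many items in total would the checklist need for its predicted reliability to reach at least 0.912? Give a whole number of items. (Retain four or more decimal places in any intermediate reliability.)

48

r_full = 2(0.722)/(1 + 0.722) = 0.8386
n = r_tgt(1 − r_full) / [r_full(1 − r_tgt)] = 0.912 × 0.1614 / (0.8386 × 0.088) ≈ 1.9946
Required items = 1.9946 × 24 = 47.87, so 48 items.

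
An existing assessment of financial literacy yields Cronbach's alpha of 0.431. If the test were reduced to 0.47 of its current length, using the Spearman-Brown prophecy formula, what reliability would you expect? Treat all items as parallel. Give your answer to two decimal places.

By Spearman-Brown, r_new = n r / (1 + (n − 1) r).
r_new = 0.47·0.431 / [1 + (0.47 − 1)·0.431]
r_new = 0.2026 / 0.7716 ≈ 0.2626

0.26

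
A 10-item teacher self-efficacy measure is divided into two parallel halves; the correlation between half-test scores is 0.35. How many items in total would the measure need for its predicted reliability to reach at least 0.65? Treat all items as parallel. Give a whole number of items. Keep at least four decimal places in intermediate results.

r_full = 2(0.35)/(1 + 0.35) = 0.5185
n = r_tgt(1 − r_full) / [r_full(1 − r_tgt)] = 0.65 × 0.4815 / (0.5185 × 0.35) ≈ 1.7246
Items = 1.7246 × 10 ≈ 17.25 → 18

18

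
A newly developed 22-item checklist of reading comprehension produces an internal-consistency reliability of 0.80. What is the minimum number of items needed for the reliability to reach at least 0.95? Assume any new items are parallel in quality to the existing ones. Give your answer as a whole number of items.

n = 0.95(1 − 0.80) / [0.80(1 − 0.95)]
  = 0.1900 / 0.0400 = 4.7500
Items needed = n × 22 = 4.7500 × 22 ≈ 104.50 → round up to 105

105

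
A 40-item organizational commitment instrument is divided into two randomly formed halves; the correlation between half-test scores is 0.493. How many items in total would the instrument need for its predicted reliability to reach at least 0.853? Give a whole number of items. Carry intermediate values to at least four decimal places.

120

r_full = 2(0.493)/(1 + 0.493) = 0.6604
n = r_tgt(1 − r_full) / [r_full(1 − r_tgt)] = 0.853 × 0.3396 / (0.6604 × 0.147) ≈ 2.9840
Items = 2.9840 × 40 ≈ 119.36 → 120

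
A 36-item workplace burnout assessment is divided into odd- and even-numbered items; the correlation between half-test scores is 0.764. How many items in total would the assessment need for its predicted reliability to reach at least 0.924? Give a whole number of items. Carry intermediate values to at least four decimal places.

68

r_full = 2(0.764)/(1 + 0.764) = 0.8662
Solve Spearman-Brown for n: n = 0.924(1 − 0.8662) / [0.8662(1 − 0.924)] = 1.8780
Required items = 1.8780 × 36 = 67.61, so 68 items.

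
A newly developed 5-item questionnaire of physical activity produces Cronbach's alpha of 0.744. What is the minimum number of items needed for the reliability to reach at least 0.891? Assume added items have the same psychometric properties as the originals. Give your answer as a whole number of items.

15

n = [0.891 × 0.256] / [0.744 × 0.109]
  = 0.228096 / 0.081096 = 2.8127
2.8127 × 5 = 14.06 → 15 items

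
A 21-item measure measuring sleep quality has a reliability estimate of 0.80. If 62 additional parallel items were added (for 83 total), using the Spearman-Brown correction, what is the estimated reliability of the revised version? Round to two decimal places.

The new length is 83/21 = 3.9524 times the old.
r_new = 3.9524·0.80 / [1 + (3.9524 − 1)·0.80]
     = 3.1619 / 3.3619 = 0.9405

0.94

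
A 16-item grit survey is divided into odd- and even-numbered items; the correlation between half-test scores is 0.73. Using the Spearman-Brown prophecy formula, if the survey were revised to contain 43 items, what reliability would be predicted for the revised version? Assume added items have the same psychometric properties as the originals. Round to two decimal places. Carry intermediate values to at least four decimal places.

0.94

Spearman-Brown correction (n = 2): r_full = 2·0.73/(1 + 0.73) = 0.8439
Length factor from 16 to 43 items: n = 43/16 = 2.6875
r_new = n·r_full / (1 + (n − 1)·r_full) = 2.2680 / 2.4241 ≈ 0.9356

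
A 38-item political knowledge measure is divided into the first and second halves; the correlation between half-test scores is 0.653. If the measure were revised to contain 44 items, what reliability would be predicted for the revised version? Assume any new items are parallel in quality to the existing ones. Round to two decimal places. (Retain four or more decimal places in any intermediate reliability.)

Full-test reliability from the split-half r: r_full = 2(0.653)/(1 + 0.653) = 0.7901
Length factor from 38 to 44 items: n = 44/38 = 1.1579
r_new = n·r_full / (1 + (n − 1)·r_full) = 0.9149 / 1.1248 ≈ 0.8134

0.81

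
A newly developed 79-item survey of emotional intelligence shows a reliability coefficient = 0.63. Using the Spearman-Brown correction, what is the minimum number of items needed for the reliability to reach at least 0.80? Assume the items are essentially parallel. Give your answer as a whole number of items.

186

Invert Spearman-Brown to solve for n:
n = r*(1 − r) / [ r (1 − r*) ]
n = [0.80 × 0.37] / [0.63 × 0.20]
  = 0.2960 / 0.1260 = 2.3492
So the test needs 2.3492 × 79 ≈ 185.59 items; rounding up, 186.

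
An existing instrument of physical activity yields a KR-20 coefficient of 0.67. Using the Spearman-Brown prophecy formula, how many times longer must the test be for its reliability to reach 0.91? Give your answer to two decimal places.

Spearman-Brown solved for the length factor n:
n = r_target (1 − r_old) / [ r_old (1 − r_target) ]
n = 0.91 × (1 − 0.67) / [ 0.67 × (1 − 0.91) ]
  = 0.3003 / 0.0603 = 4.9801

4.98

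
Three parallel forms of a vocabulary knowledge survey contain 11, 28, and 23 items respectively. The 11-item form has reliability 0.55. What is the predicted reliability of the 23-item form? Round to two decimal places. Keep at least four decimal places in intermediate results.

Only the ratio of lengths matters: n = 23/11 = 2.0909
r_{23} = n·r / (1 + (n − 1)·r) = 1.1500 / 1.6000 ≈ 0.7187

0.72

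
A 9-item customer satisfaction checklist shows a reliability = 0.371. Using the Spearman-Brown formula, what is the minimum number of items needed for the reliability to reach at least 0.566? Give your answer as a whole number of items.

20

Rearranging the Spearman-Brown formula for n,
n = r*(1 − r) / [ r (1 − r*) ]
n = 0.566(1 − 0.371) / [0.371(1 − 0.566)]
n = 0.356014 / 0.161014 ≈ 2.2111
2.2111 × 9 = 19.90 → 20 items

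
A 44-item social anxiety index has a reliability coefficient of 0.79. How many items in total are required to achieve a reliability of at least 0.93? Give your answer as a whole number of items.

n = [0.93 × 0.21] / [0.79 × 0.07]
  = 0.1953 / 0.0553 = 3.5316
So the test needs 3.5316 × 44 ≈ 155.39 items; rounding up, 156.

156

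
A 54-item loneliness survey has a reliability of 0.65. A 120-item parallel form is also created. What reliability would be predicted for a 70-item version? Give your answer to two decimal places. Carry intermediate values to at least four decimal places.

Only the ratio of lengths matters: n = 70/54 = 1.2963
r_{70} = n·r / (1 + (n − 1)·r) = 0.8426 / 1.1926 ≈ 0.7065

0.71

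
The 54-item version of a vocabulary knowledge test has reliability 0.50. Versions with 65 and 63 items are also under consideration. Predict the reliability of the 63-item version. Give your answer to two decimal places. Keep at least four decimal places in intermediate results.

Only the ratio of lengths matters: n = 63/54 = 1.1667
r_{63} = n·r / (1 + (n − 1)·r) = 0.5834 / 1.0834 ≈ 0.5385

0.54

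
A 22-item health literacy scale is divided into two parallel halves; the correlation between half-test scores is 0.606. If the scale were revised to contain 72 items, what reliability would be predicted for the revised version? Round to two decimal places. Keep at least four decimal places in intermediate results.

0.91

First correct the split-half correlation to full-test reliability: r_full = 2 × 0.606 / (1 + 0.606) ≈ 0.7547
Length factor from 22 to 72 items: n = 72/22 = 3.2727
r_new = n·r_full / (1 + (n − 1)·r_full) = 2.4699 / 2.7152 ≈ 0.9097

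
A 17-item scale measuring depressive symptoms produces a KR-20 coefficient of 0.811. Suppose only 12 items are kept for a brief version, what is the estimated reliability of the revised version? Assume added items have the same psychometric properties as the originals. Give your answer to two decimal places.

0.75

Length ratio n = 12/17 = 0.7059
Apply the Spearman-Brown prophecy formula, r' = nr / [1 + (n − 1)r]:
r_new = (0.7059 × 0.811) / (1 + (0.7059 − 1) × 0.811)
     = 0.5725 / 0.7615 = 0.7518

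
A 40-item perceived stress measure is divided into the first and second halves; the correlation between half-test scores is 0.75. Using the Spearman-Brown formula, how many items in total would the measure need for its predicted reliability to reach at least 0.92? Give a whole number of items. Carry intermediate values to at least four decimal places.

r_full = 2(0.75)/(1 + 0.75) = 0.8571
n = r_tgt(1 − r_full) / [r_full(1 − r_tgt)] = 0.92 × 0.1429 / (0.8571 × 0.08) ≈ 1.9173
Items = 1.9173 × 40 ≈ 76.69 → 77

77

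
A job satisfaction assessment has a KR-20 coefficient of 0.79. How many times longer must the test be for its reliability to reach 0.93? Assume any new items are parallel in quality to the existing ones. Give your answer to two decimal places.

3.53

n = 0.93(1 − 0.79) / [0.79(1 − 0.93)]
  = 0.1953 / 0.0553 = 3.5316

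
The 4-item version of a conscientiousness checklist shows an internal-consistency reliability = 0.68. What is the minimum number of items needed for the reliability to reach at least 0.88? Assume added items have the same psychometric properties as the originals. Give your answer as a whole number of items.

14

Rearranging the Spearman-Brown formula for n,
n = r_target (1 − r_old) / [ r_old (1 − r_target) ]
n = [0.88 × 0.32] / [0.68 × 0.12]
n = 0.2816 / 0.0816 ≈ 3.4510
So the test needs 3.4510 × 4 ≈ 13.80 items; rounding up, 14.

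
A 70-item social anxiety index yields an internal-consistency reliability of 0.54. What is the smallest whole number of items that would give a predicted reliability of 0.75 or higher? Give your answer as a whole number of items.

179

n = 0.75(1 − 0.54) / [0.54(1 − 0.75)]
n = 0.3450 / 0.1350 ≈ 2.5556
2.5556 × 70 = 178.89 → 179 items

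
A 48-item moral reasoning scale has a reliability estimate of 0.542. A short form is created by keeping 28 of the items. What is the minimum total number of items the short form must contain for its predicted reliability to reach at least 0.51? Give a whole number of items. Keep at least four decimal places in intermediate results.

43

Short-form reliability: n = 28/48 = 0.5833; r_28 = n·r/(1+(n−1)r) ≈ 0.4084
Then solve for n' with r_old = 0.4084, r_target = 0.51: n' = 0.51(1 − 0.4084)/[0.4084(1 − 0.51)] = 1.5077
Items = 1.5077 × 28 ≈ 42.22 → 43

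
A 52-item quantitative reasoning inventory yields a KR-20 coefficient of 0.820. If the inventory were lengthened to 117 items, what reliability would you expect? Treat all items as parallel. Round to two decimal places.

0.91

Length ratio n = 117/52 = 2.25
r_new = (2.25 × 0.820) / (1 + (2.25 − 1) × 0.820)
r_new = 1.8450 / 2.0250 ≈ 0.9111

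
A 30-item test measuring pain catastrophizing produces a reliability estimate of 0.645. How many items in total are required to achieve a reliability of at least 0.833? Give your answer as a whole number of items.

Rearranging the Spearman-Brown formula for n,
n = r_target (1 − r_old) / [ r_old (1 − r_target) ]
n = [0.833 × 0.355] / [0.645 × 0.167]
n = 0.295715 / 0.107715 ≈ 2.7453
Items needed = n × 30 = 2.7453 × 30 ≈ 82.36 → round up to 83

83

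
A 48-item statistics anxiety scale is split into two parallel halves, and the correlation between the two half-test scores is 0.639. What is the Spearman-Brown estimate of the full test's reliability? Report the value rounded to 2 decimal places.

r_full = 2(0.639) / (1 + 0.639)
       = 1.2780 / 1.6390 = 0.7797

0.78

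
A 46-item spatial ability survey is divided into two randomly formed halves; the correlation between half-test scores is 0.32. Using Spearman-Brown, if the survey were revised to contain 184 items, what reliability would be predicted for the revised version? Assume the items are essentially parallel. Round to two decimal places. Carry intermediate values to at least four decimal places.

Full-test reliability from the split-half r: r_full = 2(0.32)/(1 + 0.32) = 0.4848
Then adjust to 184 items: n = 184/46 = 4.0000
r_new = n·r_full / (1 + (n − 1)·r_full) = 1.9392 / 2.4544 ≈ 0.7901

0.79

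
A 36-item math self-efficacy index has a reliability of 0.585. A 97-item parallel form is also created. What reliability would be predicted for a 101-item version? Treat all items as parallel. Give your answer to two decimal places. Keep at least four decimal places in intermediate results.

0.80

Only the ratio of lengths matters: n = 101/36 = 2.8056
r_{101} = n·r / (1 + (n − 1)·r) = 1.6413 / 2.0563 ≈ 0.7982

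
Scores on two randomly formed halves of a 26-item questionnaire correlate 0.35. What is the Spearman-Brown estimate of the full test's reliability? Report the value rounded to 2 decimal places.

r_full = 2r_hh / (1 + r_hh) = 2 × 0.35 / (1 + 0.35)
       = 0.7000 / 1.3500 = 0.5185

0.52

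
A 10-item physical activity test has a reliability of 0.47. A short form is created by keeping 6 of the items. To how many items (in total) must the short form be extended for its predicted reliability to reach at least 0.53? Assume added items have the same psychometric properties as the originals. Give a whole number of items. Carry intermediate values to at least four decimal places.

13

First, r for the 6-item form: n = 6/10 = 0.6000, so r_6 = 0.6000·0.47/(1 + (0.6000 − 1)·0.47) = 0.3473
Length factor from the short form to reach 0.53: n' = 0.53(1 − 0.3473) / [0.3473(1 − 0.53)] ≈ 2.1193
Items = 2.1193 × 6 ≈ 12.72 → 13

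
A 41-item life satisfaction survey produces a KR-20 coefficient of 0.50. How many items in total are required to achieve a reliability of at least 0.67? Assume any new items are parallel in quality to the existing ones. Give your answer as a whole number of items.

84

Rearranging the Spearman-Brown formula for n,
n = r_target (1 − r_old) / [ r_old (1 − r_target) ]
n = 0.67 × (1 − 0.50) / [ 0.50 × (1 − 0.67) ]
  = 0.3350 / 0.1650 = 2.0303
Items needed = n × 41 = 2.0303 × 41 ≈ 83.24 → round up to 84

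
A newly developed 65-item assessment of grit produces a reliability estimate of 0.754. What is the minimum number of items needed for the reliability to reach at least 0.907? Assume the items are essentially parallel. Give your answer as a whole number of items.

207

Spearman-Brown solved for the length factor n:
n = r_target (1 − r_old) / [ r_old (1 − r_target) ]
n = 0.907 × (1 − 0.754) / [ 0.754 × (1 − 0.907) ]
  = 0.223122 / 0.070122 = 3.1819
Items needed = n × 65 = 3.1819 × 65 ≈ 206.82 → round up to 207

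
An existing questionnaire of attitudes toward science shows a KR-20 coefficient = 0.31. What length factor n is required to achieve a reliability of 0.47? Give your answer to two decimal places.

Invert Spearman-Brown to solve for n:
n = r*(1 − r) / [ r (1 − r*) ]
n = 0.47(1 − 0.31) / [0.31(1 − 0.47)]
  = 0.3243 / 0.1643 = 1.9738

1.97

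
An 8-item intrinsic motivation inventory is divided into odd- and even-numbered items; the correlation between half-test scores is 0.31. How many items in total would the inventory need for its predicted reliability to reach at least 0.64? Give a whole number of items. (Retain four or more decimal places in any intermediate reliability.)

16

r_full = 2(0.31)/(1 + 0.31) = 0.4733
Solve Spearman-Brown for n: n = 0.64(1 − 0.4733) / [0.4733(1 − 0.64)] = 1.9784
Items = 1.9784 × 8 ≈ 15.83 → 16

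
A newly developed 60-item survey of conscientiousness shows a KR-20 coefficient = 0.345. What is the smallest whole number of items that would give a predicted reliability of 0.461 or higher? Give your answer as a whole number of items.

98

Rearranging the Spearman-Brown formula for n,
n = r_target (1 − r_old) / [ r_old (1 − r_target) ]
n = 0.461(1 − 0.345) / [0.345(1 − 0.461)]
n = 0.301955 / 0.185955 ≈ 1.6238
1.6238 × 60 = 97.43 → 98 items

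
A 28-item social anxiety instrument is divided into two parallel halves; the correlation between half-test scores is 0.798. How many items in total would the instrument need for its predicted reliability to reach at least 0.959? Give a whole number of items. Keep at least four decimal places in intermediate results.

83

r_full = 2(0.798)/(1 + 0.798) = 0.8877
Solve Spearman-Brown for n: n = 0.959(1 − 0.8877) / [0.8877(1 − 0.959)] = 2.9590
Required items = 2.9590 × 28 = 82.85, so 83 items.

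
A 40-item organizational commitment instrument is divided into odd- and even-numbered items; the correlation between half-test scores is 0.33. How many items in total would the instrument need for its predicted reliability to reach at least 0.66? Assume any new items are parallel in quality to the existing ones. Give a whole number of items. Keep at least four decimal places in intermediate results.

79

r_full = 2(0.33)/(1 + 0.33) = 0.4962
n = r_tgt(1 − r_full) / [r_full(1 − r_tgt)] = 0.66 × 0.5038 / (0.4962 × 0.34) ≈ 1.9709
Items = 1.9709 × 40 ≈ 78.84 → 79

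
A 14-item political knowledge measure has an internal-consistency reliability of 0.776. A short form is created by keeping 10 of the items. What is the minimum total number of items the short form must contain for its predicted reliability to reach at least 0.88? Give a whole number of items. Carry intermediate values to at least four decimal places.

30

First, r for the 10-item form: n = 10/14 = 0.7143, so r_10 = 0.7143·0.776/(1 + (0.7143 − 1)·0.776) = 0.7122
Then solve for n' with r_old = 0.7122, r_target = 0.88: n' = 0.88(1 − 0.7122)/[0.7122(1 − 0.88)] = 2.9634
Total items = 2.9634 × 10 = 29.63, rounded up to 30.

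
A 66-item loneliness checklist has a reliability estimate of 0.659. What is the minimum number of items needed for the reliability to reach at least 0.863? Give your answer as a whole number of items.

216

n = [0.863 × 0.341] / [0.659 × 0.137]
n = 0.294283 / 0.090283 ≈ 3.2596
3.2596 × 66 = 215.13 → 216 items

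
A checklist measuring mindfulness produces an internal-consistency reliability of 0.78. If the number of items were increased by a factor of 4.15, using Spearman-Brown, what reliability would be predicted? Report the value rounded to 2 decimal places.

r_new = 4.15·0.78 / [1 + (4.15 − 1)·0.78]
r_new = 3.2370 / 3.4570 ≈ 0.9364

0.94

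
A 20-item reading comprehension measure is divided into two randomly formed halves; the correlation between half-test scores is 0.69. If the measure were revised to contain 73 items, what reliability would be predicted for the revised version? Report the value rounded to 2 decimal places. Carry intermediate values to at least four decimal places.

Spearman-Brown correction (n = 2): r_full = 2·0.69/(1 + 0.69) = 0.8166
Length factor from 20 to 73 items: n = 73/20 = 3.6500
r_new = n·r_full / (1 + (n − 1)·r_full) = 2.9806 / 3.1640 ≈ 0.9420

0.94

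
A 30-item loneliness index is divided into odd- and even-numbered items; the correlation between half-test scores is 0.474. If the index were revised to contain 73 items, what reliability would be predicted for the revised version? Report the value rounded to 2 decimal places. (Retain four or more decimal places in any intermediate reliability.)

0.81

Full-test reliability from the split-half r: r_full = 2(0.474)/(1 + 0.474) = 0.6431
Length factor from 30 to 73 items: n = 73/30 = 2.4333
r_new = n·r_full / (1 + (n − 1)·r_full) = 1.5649 / 1.9218 ≈ 0.8143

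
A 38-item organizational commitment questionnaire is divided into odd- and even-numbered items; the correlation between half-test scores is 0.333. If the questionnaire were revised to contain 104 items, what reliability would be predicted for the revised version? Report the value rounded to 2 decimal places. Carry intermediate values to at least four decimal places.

0.73

Full-test reliability from the split-half r: r_full = 2(0.333)/(1 + 0.333) = 0.4996
Then adjust to 104 items: n = 104/38 = 2.7368
r_new = n·r_full / (1 + (n − 1)·r_full) = 1.3673 / 1.8677 ≈ 0.7321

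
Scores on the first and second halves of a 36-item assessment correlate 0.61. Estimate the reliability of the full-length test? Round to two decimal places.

0.76

r_full = 2(0.61) / (1 + 0.61)
r_full = 1.2200 / 1.6100 ≈ 0.7578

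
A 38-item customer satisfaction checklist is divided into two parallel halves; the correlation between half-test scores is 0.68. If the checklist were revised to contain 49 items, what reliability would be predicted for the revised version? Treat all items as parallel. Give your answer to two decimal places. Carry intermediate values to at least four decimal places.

Full-test reliability from the split-half r: r_full = 2(0.68)/(1 + 0.68) = 0.8095
Then adjust to 49 items: n = 49/38 = 1.2895
r_new = n·r_full / (1 + (n − 1)·r_full) = 1.0439 / 1.2344 ≈ 0.8457

0.85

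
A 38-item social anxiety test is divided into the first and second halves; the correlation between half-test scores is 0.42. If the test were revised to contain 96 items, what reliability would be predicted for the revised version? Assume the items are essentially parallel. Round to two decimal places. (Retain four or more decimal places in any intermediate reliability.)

Spearman-Brown correction (n = 2): r_full = 2·0.42/(1 + 0.42) = 0.5915
Then adjust to 96 items: n = 96/38 = 2.5263
r_new = n·r_full / (1 + (n − 1)·r_full) = 1.4943 / 1.9028 ≈ 0.7853

0.79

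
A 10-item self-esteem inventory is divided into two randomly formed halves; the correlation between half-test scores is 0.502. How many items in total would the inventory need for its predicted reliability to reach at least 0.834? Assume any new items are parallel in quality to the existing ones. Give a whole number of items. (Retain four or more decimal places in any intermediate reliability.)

25

Corrected full-test reliability: r_full = 2 × 0.502 / (1 + 0.502) ≈ 0.6684
n = r_tgt(1 − r_full) / [r_full(1 − r_tgt)] = 0.834 × 0.3316 / (0.6684 × 0.166) ≈ 2.4925
Required items = 2.4925 × 10 = 24.93, so 25 items.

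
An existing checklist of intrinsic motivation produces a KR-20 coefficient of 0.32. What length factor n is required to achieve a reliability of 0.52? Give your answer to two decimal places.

Spearman-Brown solved for the length factor n:
n = r*(1 − r) / [ r (1 − r*) ]
n = 0.52(1 − 0.32) / [0.32(1 − 0.52)]
  = 0.3536 / 0.1536 = 2.3021

2.30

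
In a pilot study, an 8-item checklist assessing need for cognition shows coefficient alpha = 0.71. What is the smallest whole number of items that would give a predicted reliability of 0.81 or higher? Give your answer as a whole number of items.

14

Spearman-Brown solved for the length factor n:
n = r_target (1 − r_old) / [ r_old (1 − r_target) ]
n = 0.81(1 − 0.71) / [0.71(1 − 0.81)]
n = 0.2349 / 0.1349 ≈ 1.7413
1.7413 × 8 = 13.93 → 14 items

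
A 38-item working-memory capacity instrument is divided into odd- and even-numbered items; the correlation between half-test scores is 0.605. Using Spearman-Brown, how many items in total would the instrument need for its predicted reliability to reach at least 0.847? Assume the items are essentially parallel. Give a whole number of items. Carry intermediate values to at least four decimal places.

69

r_full = 2(0.605)/(1 + 0.605) = 0.7539
Solve Spearman-Brown for n: n = 0.847(1 − 0.7539) / [0.7539(1 − 0.847)] = 1.8071
Items = 1.8071 × 38 ≈ 68.67 → 69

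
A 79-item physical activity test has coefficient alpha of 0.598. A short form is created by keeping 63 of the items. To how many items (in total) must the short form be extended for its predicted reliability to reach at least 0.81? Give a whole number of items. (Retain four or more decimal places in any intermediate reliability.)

First, r for the 63-item form: n = 63/79 = 0.7975, so r_63 = 0.7975·0.598/(1 + (0.7975 − 1)·0.598) = 0.5426
Then solve for n' with r_old = 0.5426, r_target = 0.81: n' = 0.81(1 − 0.5426)/[0.5426(1 − 0.81)] = 3.5937
Total items = 3.5937 × 63 = 226.40, rounded up to 227.

227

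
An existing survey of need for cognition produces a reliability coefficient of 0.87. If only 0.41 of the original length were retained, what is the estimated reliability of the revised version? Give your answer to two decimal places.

0.73

Apply the Spearman-Brown prophecy formula, r' = nr / [1 + (n − 1)r]:
r_new = 0.41·0.87 / [1 + (0.41 − 1)·0.87]
     = 0.3567 / 0.4867 = 0.7329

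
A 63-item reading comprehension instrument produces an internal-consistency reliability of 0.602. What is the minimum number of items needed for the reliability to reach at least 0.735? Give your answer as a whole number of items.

n = [0.735 × 0.398] / [0.602 × 0.265]
  = 0.292530 / 0.159530 = 1.8337
So the test needs 1.8337 × 63 ≈ 115.52 items; rounding up, 116.

116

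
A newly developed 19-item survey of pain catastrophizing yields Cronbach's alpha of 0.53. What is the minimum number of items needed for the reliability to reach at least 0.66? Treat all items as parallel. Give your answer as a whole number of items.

33

Rearranging the Spearman-Brown formula for n,
n = r*(1 − r) / [ r (1 − r*) ]
n = 0.66 × (1 − 0.53) / [ 0.53 × (1 − 0.66) ]
n = 0.3102 / 0.1802 ≈ 1.7214
1.7214 × 19 = 32.71 → 33 items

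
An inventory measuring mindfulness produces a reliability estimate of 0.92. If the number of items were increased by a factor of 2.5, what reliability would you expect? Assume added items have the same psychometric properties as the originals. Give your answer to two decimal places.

r_new = 2.5·0.92 / [1 + (2.5 − 1)·0.92]
r_new = 2.3000 / 2.3800 ≈ 0.9664

0.97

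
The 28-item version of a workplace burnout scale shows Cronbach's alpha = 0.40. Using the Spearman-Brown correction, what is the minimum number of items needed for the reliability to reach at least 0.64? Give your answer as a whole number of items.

n = 0.64(1 − 0.40) / [0.40(1 − 0.64)]
n = 0.3840 / 0.1440 ≈ 2.6667
Items needed = n × 28 = 2.6667 × 28 ≈ 74.67 → round up to 75

75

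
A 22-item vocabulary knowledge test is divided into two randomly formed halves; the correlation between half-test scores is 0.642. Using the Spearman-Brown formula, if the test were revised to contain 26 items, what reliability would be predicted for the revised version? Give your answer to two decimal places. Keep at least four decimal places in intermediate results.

0.81

Spearman-Brown correction (n = 2): r_full = 2·0.642/(1 + 0.642) = 0.7820
Then adjust to 26 items: n = 26/22 = 1.1818
r_new = n·r_full / (1 + (n − 1)·r_full) = 0.9242 / 1.1422 ≈ 0.8091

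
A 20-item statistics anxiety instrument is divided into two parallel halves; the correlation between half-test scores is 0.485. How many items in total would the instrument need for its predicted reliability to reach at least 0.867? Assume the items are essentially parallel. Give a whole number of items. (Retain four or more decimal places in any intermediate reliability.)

70

r_full = 2(0.485)/(1 + 0.485) = 0.6532
Solve Spearman-Brown for n: n = 0.867(1 − 0.6532) / [0.6532(1 − 0.867)] = 3.4610
Required items = 3.4610 × 20 = 69.22, so 70 items.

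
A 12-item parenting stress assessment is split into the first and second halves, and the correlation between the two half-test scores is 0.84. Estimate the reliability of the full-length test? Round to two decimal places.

The full test is twice the length of either half (n = 2).
r_full = 2(0.84) / (1 + 0.84)
r_full = 1.6800 / 1.8400 ≈ 0.9130

0.91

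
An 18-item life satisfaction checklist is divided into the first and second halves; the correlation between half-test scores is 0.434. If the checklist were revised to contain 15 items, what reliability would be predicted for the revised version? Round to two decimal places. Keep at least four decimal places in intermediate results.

0.56

First correct the split-half correlation to full-test reliability: r_full = 2 × 0.434 / (1 + 0.434) ≈ 0.6053
Length factor from 18 to 15 items: n = 15/18 = 0.8333
r_new = n·r_full / (1 + (n − 1)·r_full) = 0.5044 / 0.8991 ≈ 0.5610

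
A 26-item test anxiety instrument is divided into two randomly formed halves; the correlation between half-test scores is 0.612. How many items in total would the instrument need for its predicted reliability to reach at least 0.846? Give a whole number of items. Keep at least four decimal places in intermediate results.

Corrected full-test reliability: r_full = 2 × 0.612 / (1 + 0.612) ≈ 0.7593
Solve Spearman-Brown for n: n = 0.846(1 − 0.7593) / [0.7593(1 − 0.846)] = 1.7415
Items = 1.7415 × 26 ≈ 45.28 → 46

46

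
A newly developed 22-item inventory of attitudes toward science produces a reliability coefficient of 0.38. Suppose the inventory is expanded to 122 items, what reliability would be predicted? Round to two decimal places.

The new length is 122/22 = 5.5455 times the old.
r_new = 5.5455·0.38 / [1 + (5.5455 − 1)·0.38]
     = 2.1073 / 2.7273 = 0.7727

0.77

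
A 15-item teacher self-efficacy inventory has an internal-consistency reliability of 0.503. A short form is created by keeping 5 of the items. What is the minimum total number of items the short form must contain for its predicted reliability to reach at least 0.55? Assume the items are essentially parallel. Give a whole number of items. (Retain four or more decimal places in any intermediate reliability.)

First, r for the 5-item form: n = 5/15 = 0.3333, so r_5 = 0.3333·0.503/(1 + (0.3333 − 1)·0.503) = 0.2522
Then solve for n' with r_old = 0.2522, r_target = 0.55: n' = 0.55(1 − 0.2522)/[0.2522(1 − 0.55)] = 3.6240
Total items = 3.6240 × 5 = 18.12, rounded up to 19.

19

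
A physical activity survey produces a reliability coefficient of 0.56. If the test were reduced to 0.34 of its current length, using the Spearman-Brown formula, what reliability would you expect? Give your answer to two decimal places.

By Spearman-Brown, r_new = n r / (1 + (n − 1) r).
r_new = (0.34 × 0.56) / (1 + (0.34 − 1) × 0.56)
     = 0.1904 / 0.6304 = 0.3020

0.30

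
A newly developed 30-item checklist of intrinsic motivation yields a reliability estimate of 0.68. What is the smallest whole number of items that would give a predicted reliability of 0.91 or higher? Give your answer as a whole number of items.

143

n = 0.91(1 − 0.68) / [0.68(1 − 0.91)]
n = 0.2912 / 0.0612 ≈ 4.7582
So the test needs 4.7582 × 30 ≈ 142.75 items; rounding up, 143.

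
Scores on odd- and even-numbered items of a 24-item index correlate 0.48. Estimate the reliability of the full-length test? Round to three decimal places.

Each half is half the length of the full test, so the full test is n = 2 times a half.
r_full = 2r_hh / (1 + r_hh) = 2 × 0.48 / (1 + 0.48)
       = 0.9600 / 1.4800 = 0.6486

0.649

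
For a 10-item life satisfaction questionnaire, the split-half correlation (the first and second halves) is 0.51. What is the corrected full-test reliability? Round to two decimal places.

The full test is twice the length of either half (n = 2).
r_full = 2(0.51) / (1 + 0.51)
r_full = 1.0200 / 1.5100 ≈ 0.6755

0.68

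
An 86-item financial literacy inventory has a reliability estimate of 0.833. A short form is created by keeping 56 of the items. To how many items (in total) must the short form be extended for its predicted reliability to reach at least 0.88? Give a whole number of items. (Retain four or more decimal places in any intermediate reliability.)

First, r for the 56-item form: n = 56/86 = 0.6512, so r_56 = 0.6512·0.833/(1 + (0.6512 − 1)·0.833) = 0.7646
Length factor from the short form to reach 0.88: n' = 0.88(1 − 0.7646) / [0.7646(1 − 0.88)] ≈ 2.2577
Items = 2.2577 × 56 ≈ 126.43 → 127

127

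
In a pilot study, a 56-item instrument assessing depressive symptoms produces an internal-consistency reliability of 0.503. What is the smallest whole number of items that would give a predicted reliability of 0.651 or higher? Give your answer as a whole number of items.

Rearranging the Spearman-Brown formula for n,
n = r*(1 − r) / [ r (1 − r*) ]
n = 0.651 × (1 − 0.503) / [ 0.503 × (1 − 0.651) ]
n = 0.323547 / 0.175547 ≈ 1.8431
1.8431 × 56 = 103.21 → 104 items

104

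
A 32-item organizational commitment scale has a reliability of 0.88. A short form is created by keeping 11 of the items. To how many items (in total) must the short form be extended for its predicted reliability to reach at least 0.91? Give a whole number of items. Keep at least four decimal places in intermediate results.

45

Short-form reliability: n = 11/32 = 0.3438; r_11 = n·r/(1+(n−1)r) ≈ 0.7160
Length factor from the short form to reach 0.91: n' = 0.91(1 − 0.7160) / [0.7160(1 − 0.91)] ≈ 4.0106
Total items = 4.0106 × 11 = 44.12, rounded up to 45.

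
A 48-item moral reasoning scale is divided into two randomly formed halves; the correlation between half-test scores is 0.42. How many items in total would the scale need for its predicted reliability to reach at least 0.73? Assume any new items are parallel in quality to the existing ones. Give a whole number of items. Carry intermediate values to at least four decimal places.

Corrected full-test reliability: r_full = 2 × 0.42 / (1 + 0.42) ≈ 0.5915
n = r_tgt(1 − r_full) / [r_full(1 − r_tgt)] = 0.73 × 0.4085 / (0.5915 × 0.27) ≈ 1.8672
Items = 1.8672 × 48 ≈ 89.63 → 90

90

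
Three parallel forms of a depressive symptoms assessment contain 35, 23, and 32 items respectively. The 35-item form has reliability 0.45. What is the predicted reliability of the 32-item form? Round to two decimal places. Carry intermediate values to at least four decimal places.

The 23-item form is not needed; work directly from the 35-item form with n = 32/35 = 0.9143.
r_{32} = n·r / (1 + (n − 1)·r) = 0.4114 / 0.9614 ≈ 0.4279

0.43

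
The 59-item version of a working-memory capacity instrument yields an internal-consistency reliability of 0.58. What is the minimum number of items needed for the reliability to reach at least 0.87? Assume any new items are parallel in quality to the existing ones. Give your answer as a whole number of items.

286

Spearman-Brown solved for the length factor n:
n = r*(1 − r) / [ r (1 − r*) ]
n = 0.87(1 − 0.58) / [0.58(1 − 0.87)]
n = 0.3654 / 0.0754 ≈ 4.8462
So the test needs 4.8462 × 59 ≈ 285.93 items; rounding up, 286.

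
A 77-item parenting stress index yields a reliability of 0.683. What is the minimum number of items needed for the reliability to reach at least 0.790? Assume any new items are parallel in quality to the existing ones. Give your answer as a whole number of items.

Invert Spearman-Brown to solve for n:
n = r_target (1 − r_old) / [ r_old (1 − r_target) ]
n = 0.790(1 − 0.683) / [0.683(1 − 0.790)]
  = 0.250430 / 0.143430 = 1.7460
Items needed = n × 77 = 1.7460 × 77 ≈ 134.44 → round up to 135

135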